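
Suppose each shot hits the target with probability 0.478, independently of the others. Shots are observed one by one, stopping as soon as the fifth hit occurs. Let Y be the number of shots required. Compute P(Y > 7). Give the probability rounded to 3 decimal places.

0.808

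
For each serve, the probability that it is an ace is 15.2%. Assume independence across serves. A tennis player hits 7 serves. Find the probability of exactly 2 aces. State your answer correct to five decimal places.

X ~ Binomial(n=7, p=0.152).
P(X=2) = C(7,2) · p^2 · (1−p)^5
= 21 · 0.023104 · 0.43851 = 0.2127579

0.21276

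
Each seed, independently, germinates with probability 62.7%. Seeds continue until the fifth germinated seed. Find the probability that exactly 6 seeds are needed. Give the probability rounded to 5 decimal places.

Y = trial on which the fifth success occurs; negative binomial, r=5, p=0.627.
P(Y=6) = C(5,4) · p^5 · (1−p)^1
= 5 · 0.096903 · 0.373 = 0.1807243

0.18072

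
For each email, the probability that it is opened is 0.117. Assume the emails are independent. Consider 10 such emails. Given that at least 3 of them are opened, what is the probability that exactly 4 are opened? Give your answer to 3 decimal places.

0.182

X ~ Binomial(10, 0.117). Want P(X=4 | X≥3) = P(X=4) / P(X≥3).
P(X=4) = C(10,4)·0.117^4·0.883^6 = 0.01865
P(X≥3) = 1 − 0.28814 − 0.38180 − 0.22765 = 0.10241
Ratio = 0.01865 / 0.10241 = 0.18213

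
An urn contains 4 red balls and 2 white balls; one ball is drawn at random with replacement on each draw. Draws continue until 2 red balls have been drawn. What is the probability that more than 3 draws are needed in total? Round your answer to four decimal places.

Needing more than 3 draws ⇔ fewer than 2 successes in the first 3. With X ~ Binomial(3, 0.666667), P(Y > 3) = P(X ≤ 1).
  k=0: C(3,0)·0.666667^0·0.333333^3 = 0.037037
  k=1: C(3,1)·0.666667^1·0.333333^2 = 0.222222
P(X ≤ 1) = 0.259259

0.2593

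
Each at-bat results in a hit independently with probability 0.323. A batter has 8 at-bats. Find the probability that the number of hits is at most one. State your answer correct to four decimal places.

X ~ Binomial(8, 0.323); P(X ≤ 1) = Σ C(8,k) p^k (1−p)^(8−k) over k:
  k=0: C(8,0)·0.323^0·0.677^8 = 0.044128
  k=1: C(8,1)·0.323^1·0.677^7 = 0.168428
Total = 0.212555

0.2126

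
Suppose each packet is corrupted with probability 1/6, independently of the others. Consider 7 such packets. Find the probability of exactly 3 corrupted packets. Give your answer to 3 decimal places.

X ~ Binomial(n=7, p=0.166667).
P(X=3) = C(7,3) · p^3 · (1−p)^4
= 35 · 0.0046296 · 0.48225 = 0.07814

0.078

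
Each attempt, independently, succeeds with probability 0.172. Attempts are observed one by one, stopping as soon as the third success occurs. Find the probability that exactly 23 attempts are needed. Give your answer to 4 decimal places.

Y = trial on which the third success occurs; negative binomial, r=3, p=0.172.
P(Y=23) = C(22,2) · p^3 · (1−p)^20
= 231 · 0.0050884 · 0.022941 = 0.026965

0.0270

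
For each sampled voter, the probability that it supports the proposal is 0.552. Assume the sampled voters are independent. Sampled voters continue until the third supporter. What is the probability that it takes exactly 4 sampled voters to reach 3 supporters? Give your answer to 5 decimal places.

Y = trial on which the third success occurs; negative binomial, r=3, p=0.552.
P(Y=4) = C(3,2) · p^3 · (1−p)^1
= 3 · 0.1682 · 0.448 = 0.2260562

0.22606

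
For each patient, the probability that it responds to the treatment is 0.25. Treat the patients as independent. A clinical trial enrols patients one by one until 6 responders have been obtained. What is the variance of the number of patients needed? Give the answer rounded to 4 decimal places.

72.0000

Y = total patients until the sixth success; negative binomial with r=6, p=0.25.
Var(Y) = r(1−p)/p² = 6·0.75 / 0.25² = 72.000000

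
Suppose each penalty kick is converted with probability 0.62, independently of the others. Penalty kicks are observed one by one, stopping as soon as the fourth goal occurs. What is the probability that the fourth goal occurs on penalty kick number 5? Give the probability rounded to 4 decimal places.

Y = trial on which the fourth success occurs; negative binomial, r=4, p=0.62.
P(Y=5) = C(4,3) · p^4 · (1−p)^1
= 4 · 0.14776 · 0.38 = 0.224600

0.2246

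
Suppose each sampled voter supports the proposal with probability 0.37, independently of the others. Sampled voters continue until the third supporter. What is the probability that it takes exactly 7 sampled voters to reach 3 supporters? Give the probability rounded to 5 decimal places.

0.11969

Y = trial on which the third success occurs; negative binomial, r=3, p=0.37.
P(Y=7) = C(6,2) · p^3 · (1−p)^4
= 15 · 0.050653 · 0.15753 = 0.1196902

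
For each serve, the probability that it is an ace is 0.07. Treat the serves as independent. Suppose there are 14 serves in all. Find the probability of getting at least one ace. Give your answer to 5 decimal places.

0.63796

P(at least one) = 1 − P(none) = 1 − (1 − 0.07)^14
= 1 − 0.3620439 = 0.6379561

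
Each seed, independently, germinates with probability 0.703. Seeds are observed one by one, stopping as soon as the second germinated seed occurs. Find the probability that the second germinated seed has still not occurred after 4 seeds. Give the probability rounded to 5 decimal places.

0.08145

Needing more than 4 seeds ⇔ fewer than 2 successes in the first 4. With X ~ Binomial(4, 0.703), P(Y > 4) = P(X ≤ 1).
  k=0: C(4,0)·0.703^0·0.297^4 = 0.0077808
  k=1: C(4,1)·0.703^1·0.297^3 = 0.0736690
P(X ≤ 1) = 0.0814498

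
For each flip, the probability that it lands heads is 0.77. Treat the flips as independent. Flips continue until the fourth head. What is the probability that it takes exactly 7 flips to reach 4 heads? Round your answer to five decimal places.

Y = trial on which the fourth success occurs; negative binomial, r=4, p=0.77.
P(Y=7) = C(6,3) · p^4 · (1−p)^3
= 20 · 0.35153 · 0.012167 = 0.0855414

0.08554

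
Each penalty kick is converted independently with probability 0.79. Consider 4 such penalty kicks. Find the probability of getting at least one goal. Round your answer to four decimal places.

0.9981

P(at least one) = 1 − P(none) = 1 − (1 − 0.79)^4
= 1 − 0.001945 = 0.998055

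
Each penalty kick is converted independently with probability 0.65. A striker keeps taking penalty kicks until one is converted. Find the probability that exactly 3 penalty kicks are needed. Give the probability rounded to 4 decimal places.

Geometric (trials to first success), p = 0.65.
P(Y = 3) = (1−p)^2 · p = 0.1225 · 0.65 = 0.079625

0.0796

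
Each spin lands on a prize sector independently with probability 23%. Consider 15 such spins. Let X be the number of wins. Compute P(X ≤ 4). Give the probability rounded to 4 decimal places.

X ~ Binomial(15, 0.23); P(X ≤ 4) = Σ C(15,k) p^k (1−p)^(15−k) over k:
  k=0: C(15,0)·0.23^0·0.77^15 = 0.019832
  k=1: C(15,1)·0.23^1·0.77^14 = 0.088857
  k=2: C(15,2)·0.23^2·0.77^13 = 0.185791
  k=3: C(15,3)·0.23^3·0.77^12 = 0.240483
  k=4: C(15,4)·0.23^4·0.77^11 = 0.215497
Total = 0.750459

0.7505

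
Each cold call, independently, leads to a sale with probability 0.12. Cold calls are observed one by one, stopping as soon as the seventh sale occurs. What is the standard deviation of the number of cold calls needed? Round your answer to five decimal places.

20.68279

Y = total cold calls until the seventh success; negative binomial with r=7, p=0.12.
SD(Y) = √[r(1−p)/p²] = √(427.7777778) = 20.6827894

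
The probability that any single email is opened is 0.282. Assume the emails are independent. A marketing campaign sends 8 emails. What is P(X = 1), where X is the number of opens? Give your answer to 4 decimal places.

X ~ Binomial(n=8, p=0.282).
P(X=1) = C(8,1) · p^1 · (1−p)^7
= 8 · 0.282 · 0.098372 = 0.221927

0.2219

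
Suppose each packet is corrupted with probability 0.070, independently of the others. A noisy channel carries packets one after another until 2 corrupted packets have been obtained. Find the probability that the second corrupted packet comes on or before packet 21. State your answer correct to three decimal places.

0.438

Finishing within 21 packets ⇔ at least 2 successes in the first 21. With X ~ Binomial(21, 0.07), P(Y ≤ 21) = 1 − P(X ≤ 1).
  k=0: C(21,0)·0.07^0·0.93^21 = 0.21784
  k=1: C(21,1)·0.07^1·0.93^20 = 0.34433
1 − 0.56217 = 0.43783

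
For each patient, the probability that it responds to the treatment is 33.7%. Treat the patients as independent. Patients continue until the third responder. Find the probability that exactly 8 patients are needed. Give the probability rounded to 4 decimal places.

0.1030

Y = trial on which the third success occurs; negative binomial, r=3, p=0.337.
P(Y=8) = C(7,2) · p^3 · (1−p)^5
= 21 · 0.038273 · 0.12811 = 0.102962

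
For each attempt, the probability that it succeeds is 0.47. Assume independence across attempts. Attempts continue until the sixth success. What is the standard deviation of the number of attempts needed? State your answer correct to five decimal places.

Y = total attempts until the sixth success; negative binomial with r=6, p=0.47.
SD(Y) = √[r(1−p)/p²] = √(14.3956541) = 3.7941605

3.79416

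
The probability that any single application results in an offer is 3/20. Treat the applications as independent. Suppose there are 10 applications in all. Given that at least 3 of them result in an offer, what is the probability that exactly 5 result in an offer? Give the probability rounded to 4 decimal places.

X ~ Binomial(10, 0.15). Want P(X=5 | X≥3) = P(X=5) / P(X≥3).
P(X=5) = C(10,5)·0.15^5·0.85^5 = 0.008491
P(X≥3) = 1 − 0.196874 − 0.347425 − 0.275897 = 0.179804
Ratio = 0.008491 / 0.179804 = 0.047223

0.0472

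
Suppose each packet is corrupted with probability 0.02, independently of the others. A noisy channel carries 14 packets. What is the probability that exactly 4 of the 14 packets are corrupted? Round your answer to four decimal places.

X ~ Binomial(n=14, p=0.02).
P(X=4) = C(14,4) · p^4 · (1−p)^10
= 1001 · 1.6e-07 · 0.81707 = 0.000131

0.0001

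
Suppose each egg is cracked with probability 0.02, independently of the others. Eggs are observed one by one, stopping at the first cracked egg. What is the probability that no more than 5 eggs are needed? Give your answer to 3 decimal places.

0.096

Y = number of eggs to the first success; geometric, p = 0.02.
P(Y ≤ 5) = 1 − (1−p)^5 = 1 − 0.90392 = 0.09608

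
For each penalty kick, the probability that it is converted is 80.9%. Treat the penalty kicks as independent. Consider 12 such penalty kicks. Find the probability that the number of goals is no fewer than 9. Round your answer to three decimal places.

0.818

X ~ Binomial(12, 0.809); P(X ≥ 9) = Σ C(12,k) p^k (1−p)^(12−k) over k:
  k=9: C(12,9)·0.809^9·0.191^3 = 0.22754
  k=10: C(12,10)·0.809^10·0.191^2 = 0.28913
  k=11: C(12,11)·0.809^11·0.191^1 = 0.22266
  k=12: C(12,12)·0.809^12·0.191^0 = 0.07859
Total = 0.81793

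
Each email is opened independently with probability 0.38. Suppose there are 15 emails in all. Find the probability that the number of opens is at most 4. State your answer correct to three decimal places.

0.267

X ~ Binomial(15, 0.38); P(X ≤ 4) = Σ C(15,k) p^k (1−p)^(15−k) over k:
  k=0: C(15,0)·0.38^0·0.62^15 = 0.00077
  k=1: C(15,1)·0.38^1·0.62^14 = 0.00707
  k=2: C(15,2)·0.38^2·0.62^13 = 0.03033
  k=3: C(15,3)·0.38^3·0.62^12 = 0.08055
  k=4: C(15,4)·0.38^4·0.62^11 = 0.14811
Total = 0.26682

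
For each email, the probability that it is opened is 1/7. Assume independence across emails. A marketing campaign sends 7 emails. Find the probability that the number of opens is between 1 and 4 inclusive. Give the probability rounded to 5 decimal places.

0.65911

X ~ Binomial(7, 0.142857); P(1 ≤ X ≤ 4) = Σ C(7,k) p^k (1−p)^(7−k) over k:
  k=1: C(7,1)·0.142857^1·0.857143^6 = 0.3965695
  k=2: C(7,2)·0.142857^2·0.857143^5 = 0.1982847
  k=3: C(7,3)·0.142857^3·0.857143^4 = 0.0550791
  k=4: C(7,4)·0.142857^4·0.857143^3 = 0.0091798
Total = 0.6591131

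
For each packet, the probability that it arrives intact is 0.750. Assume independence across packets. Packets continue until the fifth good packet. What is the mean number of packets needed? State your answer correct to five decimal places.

6.66667

Y = total packets until the fifth success; negative binomial with r=5, p=0.75.
E[Y] = r / p = 5 / 0.75 = 6.6666667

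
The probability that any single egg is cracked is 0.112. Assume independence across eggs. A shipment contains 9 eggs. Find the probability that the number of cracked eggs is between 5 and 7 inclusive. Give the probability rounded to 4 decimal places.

X ~ Binomial(9, 0.112); P(5 ≤ X ≤ 7) = Σ C(9,k) p^k (1−p)^(9−k) over k:
  k=5: C(9,5)·0.112^5·0.888^4 = 0.001381
  k=6: C(9,6)·0.112^6·0.888^3 = 0.000116
  k=7: C(9,7)·0.112^7·0.888^2 = 0.000006
Total = 0.001503

0.0015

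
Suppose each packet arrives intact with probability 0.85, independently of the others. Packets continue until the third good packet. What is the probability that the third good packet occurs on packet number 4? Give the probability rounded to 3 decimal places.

0.276

Y = trial on which the third success occurs; negative binomial, r=3, p=0.85.
P(Y=4) = C(3,2) · p^3 · (1−p)^1
= 3 · 0.61413 · 0.15 = 0.27636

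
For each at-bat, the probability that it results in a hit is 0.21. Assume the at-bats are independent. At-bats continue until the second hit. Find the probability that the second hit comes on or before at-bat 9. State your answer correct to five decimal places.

0.59341

Finishing within 9 at-bats ⇔ at least 2 successes in the first 9. With X ~ Binomial(9, 0.21), P(Y ≤ 9) = 1 − P(X ≤ 1).
  k=0: C(9,0)·0.21^0·0.79^9 = 0.1198516
  k=1: C(9,1)·0.21^1·0.79^8 = 0.2867336
1 − 0.4065852 = 0.5934148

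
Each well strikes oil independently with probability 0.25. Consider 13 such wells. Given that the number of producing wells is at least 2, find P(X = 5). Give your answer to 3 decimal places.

X ~ Binomial(13, 0.25). Want P(X=5 | X≥2) = P(X=5) / P(X≥2).
P(X=5) = C(13,5)·0.25^5·0.75^8 = 0.12583
P(X≥2) = 1 − 0.02376 − 0.10295 = 0.87329
Ratio = 0.12583 / 0.87329 = 0.14408

0.144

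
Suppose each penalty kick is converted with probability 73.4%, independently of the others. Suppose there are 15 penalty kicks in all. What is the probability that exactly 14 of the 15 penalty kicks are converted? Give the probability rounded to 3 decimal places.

X ~ Binomial(n=15, p=0.734).
P(X=14) = C(15,14) · p^14 · (1−p)^1
= 15 · 0.013175 · 0.266 = 0.05257

0.053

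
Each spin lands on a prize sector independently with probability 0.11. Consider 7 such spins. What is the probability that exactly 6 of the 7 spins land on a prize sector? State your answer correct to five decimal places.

0.00001

X ~ Binomial(n=7, p=0.11).
P(X=6) = C(7,6) · p^6 · (1−p)^1
= 7 · 1.7716e-06 · 0.89 = 0.0000110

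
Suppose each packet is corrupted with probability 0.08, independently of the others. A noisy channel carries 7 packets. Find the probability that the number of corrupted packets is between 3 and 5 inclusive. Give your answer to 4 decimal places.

0.0140

X ~ Binomial(7, 0.08); P(3 ≤ X ≤ 5) = Σ C(7,k) p^k (1−p)^(7−k) over k:
  k=3: C(7,3)·0.08^3·0.92^4 = 0.012838
  k=4: C(7,4)·0.08^4·0.92^3 = 0.001116
  k=5: C(7,5)·0.08^5·0.92^2 = 0.000058
Total = 0.014012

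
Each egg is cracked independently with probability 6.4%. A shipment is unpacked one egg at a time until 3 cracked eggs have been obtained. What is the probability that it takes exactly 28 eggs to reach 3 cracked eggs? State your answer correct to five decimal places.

0.01761

Y = trial on which the third success occurs; negative binomial, r=3, p=0.064.
P(Y=28) = C(27,2) · p^3 · (1−p)^25
= 351 · 0.00026214 · 0.19138 = 0.0176093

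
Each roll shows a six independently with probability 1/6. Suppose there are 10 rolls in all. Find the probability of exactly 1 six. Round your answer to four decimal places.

0.3230

X ~ Binomial(n=10, p=0.166667).
P(X=1) = C(10,1) · p^1 · (1−p)^9
= 10 · 0.16667 · 0.19381 = 0.323011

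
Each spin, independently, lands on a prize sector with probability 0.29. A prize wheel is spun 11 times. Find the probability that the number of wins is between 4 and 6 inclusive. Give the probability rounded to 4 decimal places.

X ~ Binomial(11, 0.29); P(4 ≤ X ≤ 6) = Σ C(11,k) p^k (1−p)^(11−k) over k:
  k=4: C(11,4)·0.29^4·0.71^7 = 0.212283
  k=5: C(11,5)·0.29^5·0.71^6 = 0.121390
  k=6: C(11,6)·0.29^6·0.71^5 = 0.049582
Total = 0.383254

0.3833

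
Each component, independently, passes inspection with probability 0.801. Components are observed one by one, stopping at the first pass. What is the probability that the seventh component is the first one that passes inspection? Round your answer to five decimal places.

0.00005

Geometric (trials to first success), p = 0.801.
P(Y = 7) = (1−p)^6 · p = 6.2104e-05 · 0.801 = 0.0000497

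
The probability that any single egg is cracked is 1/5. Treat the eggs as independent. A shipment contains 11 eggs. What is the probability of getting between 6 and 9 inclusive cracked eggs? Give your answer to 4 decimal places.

0.0117

X ~ Binomial(11, 0.20); P(6 ≤ X ≤ 9) = Σ C(11,k) p^k (1−p)^(11−k) over k:
  k=6: C(11,6)·0.20^6·0.80^5 = 0.009689
  k=7: C(11,7)·0.20^7·0.80^4 = 0.001730
  k=8: C(11,8)·0.20^8·0.80^3 = 0.000216
  k=9: C(11,9)·0.20^9·0.80^2 = 0.000018
Total = 0.011653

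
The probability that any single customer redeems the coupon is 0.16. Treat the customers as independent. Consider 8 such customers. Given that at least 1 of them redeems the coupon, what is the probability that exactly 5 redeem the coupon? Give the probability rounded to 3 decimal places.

X ~ Binomial(8, 0.16). Want P(X=5 | X≥1) = P(X=5) / P(X≥1).
P(X=5) = C(8,5)·0.16^5·0.84^3 = 0.00348
P(X≥1) = 1 − 0.24788 = 0.75212
Ratio = 0.00348 / 0.75212 = 0.00463

0.005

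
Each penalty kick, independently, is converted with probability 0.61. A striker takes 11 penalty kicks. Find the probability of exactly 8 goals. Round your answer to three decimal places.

0.188

X ~ Binomial(n=11, p=0.61).
P(X=8) = C(11,8) · p^8 · (1−p)^3
= 165 · 0.019171 · 0.059319 = 0.18764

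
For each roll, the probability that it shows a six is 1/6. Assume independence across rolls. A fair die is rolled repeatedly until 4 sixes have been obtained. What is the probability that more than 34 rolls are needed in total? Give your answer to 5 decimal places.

0.15869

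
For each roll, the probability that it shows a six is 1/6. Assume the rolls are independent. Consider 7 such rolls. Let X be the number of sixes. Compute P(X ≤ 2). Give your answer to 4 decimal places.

0.9042

X ~ Binomial(7, 0.166667); P(X ≤ 2) = Σ C(7,k) p^k (1−p)^(7−k) over k:
  k=0: C(7,0)·0.166667^0·0.833333^7 = 0.279082
  k=1: C(7,1)·0.166667^1·0.833333^6 = 0.390714
  k=2: C(7,2)·0.166667^2·0.833333^5 = 0.234429
Total = 0.904225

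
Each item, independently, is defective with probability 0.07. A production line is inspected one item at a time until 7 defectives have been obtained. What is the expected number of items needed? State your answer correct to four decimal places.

100.0000

Y = total items until the seventh success; negative binomial with r=7, p=0.07.
E[Y] = r / p = 7 / 0.07 = 100.000000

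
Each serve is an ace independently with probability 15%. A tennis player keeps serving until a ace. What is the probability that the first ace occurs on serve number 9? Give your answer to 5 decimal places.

Geometric (trials to first success), p = 0.15.
P(Y = 9) = (1−p)^8 · p = 0.27249 · 0.15 = 0.0408736

0.04087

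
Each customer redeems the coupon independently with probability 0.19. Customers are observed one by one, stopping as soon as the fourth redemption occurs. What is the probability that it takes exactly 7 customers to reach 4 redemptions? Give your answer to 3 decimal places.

Y = trial on which the fourth success occurs; negative binomial, r=4, p=0.19.
P(Y=7) = C(6,3) · p^4 · (1−p)^3
= 20 · 0.0013032 · 0.53144 = 0.01385

0.014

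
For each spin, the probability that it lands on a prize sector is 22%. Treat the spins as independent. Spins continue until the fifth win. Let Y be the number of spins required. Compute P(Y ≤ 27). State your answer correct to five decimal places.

0.73973

Finishing within 27 spins ⇔ at least 5 successes in the first 27. With X ~ Binomial(27, 0.22), P(Y ≤ 27) = 1 − P(X ≤ 4).
  k=0: C(27,0)·0.22^0·0.78^27 = 0.0012205
  k=1: C(27,1)·0.22^1·0.78^26 = 0.0092949
  k=2: C(27,2)·0.22^2·0.78^25 = 0.0340814
  k=3: C(27,3)·0.22^3·0.78^24 = 0.0801059
  k=4: C(27,4)·0.22^4·0.78^23 = 0.1355638
1 − 0.2602666 = 0.7397334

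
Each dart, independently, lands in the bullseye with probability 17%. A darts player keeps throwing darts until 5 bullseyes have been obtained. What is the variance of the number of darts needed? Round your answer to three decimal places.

Y = total darts until the fifth success; negative binomial with r=5, p=0.17.
Var(Y) = r(1−p)/p² = 5·0.83 / 0.17² = 143.59862

143.599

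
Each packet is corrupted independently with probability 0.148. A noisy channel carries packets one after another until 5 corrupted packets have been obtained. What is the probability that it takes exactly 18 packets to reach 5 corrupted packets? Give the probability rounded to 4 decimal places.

0.0211

Y = trial on which the fifth success occurs; negative binomial, r=5, p=0.148.
P(Y=18) = C(17,4) · p^5 · (1−p)^13
= 2380 · 7.1008e-05 · 0.12466 = 0.021067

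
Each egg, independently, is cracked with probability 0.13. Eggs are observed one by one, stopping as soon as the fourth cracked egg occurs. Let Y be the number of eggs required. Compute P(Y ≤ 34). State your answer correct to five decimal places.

0.66122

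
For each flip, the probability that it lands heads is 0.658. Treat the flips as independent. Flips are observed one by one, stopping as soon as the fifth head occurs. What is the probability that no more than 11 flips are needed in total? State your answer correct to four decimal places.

Finishing within 11 flips ⇔ at least 5 successes in the first 11. With X ~ Binomial(11, 0.658), P(Y ≤ 11) = 1 − P(X ≤ 4).
  k=0: C(11,0)·0.658^0·0.342^11 = 0.000007
  k=1: C(11,1)·0.658^1·0.342^10 = 0.000158
  k=2: C(11,2)·0.658^2·0.342^9 = 0.001524
  k=3: C(11,3)·0.658^3·0.342^8 = 0.008798
  k=4: C(11,4)·0.658^4·0.342^7 = 0.033853
1 − 0.044341 = 0.955659

0.9557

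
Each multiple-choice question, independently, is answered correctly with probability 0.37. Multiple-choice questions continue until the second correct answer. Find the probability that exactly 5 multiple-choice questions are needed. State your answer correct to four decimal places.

0.1369

Y = trial on which the second success occurs; negative binomial, r=2, p=0.37.
P(Y=5) = C(4,1) · p^2 · (1−p)^3
= 4 · 0.1369 · 0.25005 = 0.136926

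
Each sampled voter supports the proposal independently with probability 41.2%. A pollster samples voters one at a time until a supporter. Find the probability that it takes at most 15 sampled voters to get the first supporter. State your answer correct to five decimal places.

0.99965

Y = number of sampled voters to the first success; geometric, p = 0.412.
P(Y ≤ 15) = 1 − (1−p)^15 = 1 − 0.0003473 = 0.9996527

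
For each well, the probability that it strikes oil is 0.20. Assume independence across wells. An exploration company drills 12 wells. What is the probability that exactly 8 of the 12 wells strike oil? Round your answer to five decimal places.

0.00052

X ~ Binomial(n=12, p=0.20).
P(X=8) = C(12,8) · p^8 · (1−p)^4
= 495 · 2.56e-06 · 0.4096 = 0.0005190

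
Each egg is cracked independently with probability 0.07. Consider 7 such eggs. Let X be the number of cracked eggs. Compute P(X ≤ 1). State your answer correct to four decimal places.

X ~ Binomial(7, 0.07); P(X ≤ 1) = Σ C(7,k) p^k (1−p)^(7−k) over k:
  k=0: C(7,0)·0.07^0·0.93^7 = 0.601701
  k=1: C(7,1)·0.07^1·0.93^6 = 0.317025
Total = 0.918726

0.9187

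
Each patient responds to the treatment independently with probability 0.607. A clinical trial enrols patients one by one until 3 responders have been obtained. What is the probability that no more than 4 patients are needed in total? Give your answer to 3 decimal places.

0.487

Finishing within 4 patients ⇔ at least 3 successes in the first 4. With X ~ Binomial(4, 0.607), P(Y ≤ 4) = 1 − P(X ≤ 2).
  k=0: C(4,0)·0.607^0·0.393^4 = 0.02385
  k=1: C(4,1)·0.607^1·0.393^3 = 0.14738
  k=2: C(4,2)·0.607^2·0.393^2 = 0.34144
1 − 0.51267 = 0.48733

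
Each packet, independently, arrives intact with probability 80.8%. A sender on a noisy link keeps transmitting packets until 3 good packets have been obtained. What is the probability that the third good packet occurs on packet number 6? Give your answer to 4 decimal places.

Y = trial on which the third success occurs; negative binomial, r=3, p=0.808.
P(Y=6) = C(5,2) · p^3 · (1−p)^3
= 10 · 0.52751 · 0.0070779 = 0.037337

0.0373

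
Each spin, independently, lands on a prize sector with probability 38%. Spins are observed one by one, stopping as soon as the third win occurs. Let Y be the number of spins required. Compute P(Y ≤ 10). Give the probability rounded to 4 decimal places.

0.7983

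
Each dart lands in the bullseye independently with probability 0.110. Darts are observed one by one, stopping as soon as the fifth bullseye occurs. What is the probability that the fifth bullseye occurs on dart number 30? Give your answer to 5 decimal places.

0.02077

Y = trial on which the fifth success occurs; negative binomial, r=5, p=0.11.
P(Y=30) = C(29,4) · p^5 · (1−p)^25
= 23751 · 1.6105e-05 · 0.054294 = 0.0207680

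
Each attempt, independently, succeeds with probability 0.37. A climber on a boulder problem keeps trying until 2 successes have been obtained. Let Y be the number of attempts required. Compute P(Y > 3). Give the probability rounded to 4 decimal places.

0.6906

Needing more than 3 attempts ⇔ fewer than 2 successes in the first 3. With X ~ Binomial(3, 0.37), P(Y > 3) = P(X ≤ 1).
  k=0: C(3,0)·0.37^0·0.63^3 = 0.250047
  k=1: C(3,1)·0.37^1·0.63^2 = 0.440559
P(X ≤ 1) = 0.690606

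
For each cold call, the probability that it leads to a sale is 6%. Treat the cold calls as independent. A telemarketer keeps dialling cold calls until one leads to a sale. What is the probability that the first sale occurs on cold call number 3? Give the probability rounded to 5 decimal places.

Geometric (trials to first success), p = 0.06.
P(Y = 3) = (1−p)^2 · p = 0.8836 · 0.06 = 0.0530160

0.05302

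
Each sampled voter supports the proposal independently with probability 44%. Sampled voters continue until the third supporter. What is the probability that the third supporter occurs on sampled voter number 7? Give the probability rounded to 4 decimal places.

0.1257

Y = trial on which the third success occurs; negative binomial, r=3, p=0.44.
P(Y=7) = C(6,2) · p^3 · (1−p)^4
= 15 · 0.085184 · 0.098345 = 0.125661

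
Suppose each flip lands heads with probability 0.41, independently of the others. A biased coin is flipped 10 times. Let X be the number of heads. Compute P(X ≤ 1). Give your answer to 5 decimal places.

X ~ Binomial(10, 0.41); P(X ≤ 1) = Σ C(10,k) p^k (1−p)^(10−k) over k:
  k=0: C(10,0)·0.41^0·0.59^10 = 0.0051112
  k=1: C(10,1)·0.41^1·0.59^9 = 0.0355183
Total = 0.0406295

0.04063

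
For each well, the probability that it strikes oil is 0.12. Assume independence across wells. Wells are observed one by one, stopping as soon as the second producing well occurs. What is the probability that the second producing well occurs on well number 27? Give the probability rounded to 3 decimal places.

0.015

Y = trial on which the second success occurs; negative binomial, r=2, p=0.12.
P(Y=27) = C(26,1) · p^2 · (1−p)^25
= 26 · 0.0144 · 0.040932 = 0.01533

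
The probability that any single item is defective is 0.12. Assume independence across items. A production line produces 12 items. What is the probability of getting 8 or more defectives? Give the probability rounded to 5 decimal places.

0.00001

X ~ Binomial(12, 0.12); P(X ≥ 8) = Σ C(12,k) p^k (1−p)^(12−k) over k:
  k=8: C(12,8)·0.12^8·0.88^4 = 0.0000128
  k=9: C(12,9)·0.12^9·0.88^3 = 0.0000008
  k=10: C(12,10)·0.12^10·0.88^2 = 0.0000000
  k=11: C(12,11)·0.12^11·0.88^1 = 0.0000000
  k=12: C(12,12)·0.12^12·0.88^0 = 0.0000000
Total = 0.0000136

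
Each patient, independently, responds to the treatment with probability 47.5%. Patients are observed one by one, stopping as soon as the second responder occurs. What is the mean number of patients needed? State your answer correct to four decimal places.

Y = total patients until the second success; negative binomial with r=2, p=0.475.
E[Y] = r / p = 2 / 0.475 = 4.210526

4.2105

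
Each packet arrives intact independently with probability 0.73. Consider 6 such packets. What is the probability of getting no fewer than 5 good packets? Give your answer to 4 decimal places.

X ~ Binomial(6, 0.73); P(X ≥ 5) = Σ C(6,k) p^k (1−p)^(6−k) over k:
  k=5: C(6,5)·0.73^5·0.27^1 = 0.335838
  k=6: C(6,6)·0.73^6·0.27^0 = 0.151334
Total = 0.487172

0.4872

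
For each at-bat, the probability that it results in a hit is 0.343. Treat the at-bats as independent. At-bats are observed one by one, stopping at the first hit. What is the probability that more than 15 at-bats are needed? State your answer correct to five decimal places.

Y = number of at-bats to the first success; geometric, p = 0.343.
P(Y > 15) = P(first 15 all fail) = (1−p)^15 = 0.0018343

0.00183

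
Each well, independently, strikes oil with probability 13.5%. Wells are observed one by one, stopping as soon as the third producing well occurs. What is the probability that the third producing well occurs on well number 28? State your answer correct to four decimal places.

Y = trial on which the third success occurs; negative binomial, r=3, p=0.135.
P(Y=28) = C(27,2) · p^3 · (1−p)^25
= 351 · 0.0024604 · 0.026632 = 0.022999

0.0230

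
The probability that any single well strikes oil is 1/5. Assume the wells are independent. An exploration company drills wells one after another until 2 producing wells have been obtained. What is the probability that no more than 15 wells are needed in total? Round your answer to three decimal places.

Finishing within 15 wells ⇔ at least 2 successes in the first 15. With X ~ Binomial(15, 0.20), P(Y ≤ 15) = 1 − P(X ≤ 1).
  k=0: C(15,0)·0.20^0·0.80^15 = 0.03518
  k=1: C(15,1)·0.20^1·0.80^14 = 0.13194
1 − 0.16713 = 0.83287

0.833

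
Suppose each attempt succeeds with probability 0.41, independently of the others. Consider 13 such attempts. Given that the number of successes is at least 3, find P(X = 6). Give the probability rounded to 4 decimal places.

X ~ Binomial(13, 0.41). Want P(X=6 | X≥3) = P(X=6) / P(X≥3).
P(X=6) = C(13,6)·0.41^6·0.59^7 = 0.202854
P(X≥3) = 1 − 0.001050 − 0.009483 − 0.039540 = 0.949927
Ratio = 0.202854 / 0.949927 = 0.213547

0.2135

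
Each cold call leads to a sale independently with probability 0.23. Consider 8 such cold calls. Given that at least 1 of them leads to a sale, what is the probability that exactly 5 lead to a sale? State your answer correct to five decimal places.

0.01878

X ~ Binomial(8, 0.23). Want P(X=5 | X≥1) = P(X=5) / P(X≥1).
P(X=5) = C(8,5)·0.23^5·0.77^3 = 0.0164551
P(X≥1) = 1 − 0.1235736 = 0.8764264
Ratio = 0.0164551 / 0.8764264 = 0.0187752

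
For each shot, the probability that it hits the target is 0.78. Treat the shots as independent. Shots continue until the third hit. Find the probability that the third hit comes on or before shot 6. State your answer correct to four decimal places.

0.9761

Finishing within 6 shots ⇔ at least 3 successes in the first 6. With X ~ Binomial(6, 0.78), P(Y ≤ 6) = 1 − P(X ≤ 2).
  k=0: C(6,0)·0.78^0·0.22^6 = 0.000113
  k=1: C(6,1)·0.78^1·0.22^5 = 0.002412
  k=2: C(6,2)·0.78^2·0.22^4 = 0.021378
1 − 0.023903 = 0.976097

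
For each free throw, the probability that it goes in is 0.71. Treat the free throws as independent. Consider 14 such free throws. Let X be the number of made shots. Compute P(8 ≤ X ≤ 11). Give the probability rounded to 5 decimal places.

0.73927

X ~ Binomial(14, 0.71); P(8 ≤ X ≤ 11) = Σ C(14,k) p^k (1−p)^(14−k) over k:
  k=8: C(14,8)·0.71^8·0.29^6 = 0.1153480
  k=9: C(14,9)·0.71^9·0.29^5 = 0.1882692
  k=10: C(14,10)·0.71^10·0.29^4 = 0.2304674
  k=11: C(14,11)·0.71^11·0.29^3 = 0.2051810
Total = 0.7392656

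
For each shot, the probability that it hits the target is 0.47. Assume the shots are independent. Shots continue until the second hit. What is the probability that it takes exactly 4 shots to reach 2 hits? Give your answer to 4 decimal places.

0.1862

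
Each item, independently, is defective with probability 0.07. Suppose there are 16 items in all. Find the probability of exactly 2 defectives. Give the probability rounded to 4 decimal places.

X ~ Binomial(n=16, p=0.07).
P(X=2) = C(16,2) · p^2 · (1−p)^14
= 120 · 0.0049 · 0.36204 = 0.212882

0.2129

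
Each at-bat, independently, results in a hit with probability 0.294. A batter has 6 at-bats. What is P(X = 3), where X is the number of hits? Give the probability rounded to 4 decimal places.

X ~ Binomial(n=6, p=0.294).
P(X=3) = C(6,3) · p^3 · (1−p)^3
= 20 · 0.025412 · 0.3519 = 0.178849

0.1788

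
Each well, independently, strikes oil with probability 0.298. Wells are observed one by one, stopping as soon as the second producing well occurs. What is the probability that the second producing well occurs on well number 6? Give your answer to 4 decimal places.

0.1078

Y = trial on which the second success occurs; negative binomial, r=2, p=0.298.
P(Y=6) = C(5,1) · p^2 · (1−p)^4
= 5 · 0.088804 · 0.24286 = 0.107833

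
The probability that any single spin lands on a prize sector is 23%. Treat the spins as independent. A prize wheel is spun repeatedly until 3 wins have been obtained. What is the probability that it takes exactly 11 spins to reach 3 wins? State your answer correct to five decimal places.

0.06766

Y = trial on which the third success occurs; negative binomial, r=3, p=0.23.
P(Y=11) = C(10,2) · p^3 · (1−p)^8
= 45 · 0.012167 · 0.12357 = 0.0676584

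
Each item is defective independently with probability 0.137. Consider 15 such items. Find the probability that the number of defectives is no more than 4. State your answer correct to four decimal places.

0.9559

X ~ Binomial(15, 0.137); P(X ≤ 4) = Σ C(15,k) p^k (1−p)^(15−k) over k:
  k=0: C(15,0)·0.137^0·0.863^15 = 0.109689
  k=1: C(15,1)·0.137^1·0.863^14 = 0.261194
  k=2: C(15,2)·0.137^2·0.863^13 = 0.290249
  k=3: C(15,3)·0.137^3·0.863^12 = 0.199665
  k=4: C(15,4)·0.137^4·0.863^11 = 0.095090
Total = 0.955887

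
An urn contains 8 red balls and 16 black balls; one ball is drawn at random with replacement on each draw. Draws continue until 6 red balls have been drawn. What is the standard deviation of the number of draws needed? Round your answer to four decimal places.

6.0000

Y = total draws until the sixth success; negative binomial with r=6, p=0.333333.
SD(Y) = √[r(1−p)/p²] = √(36.000000) = 6.000000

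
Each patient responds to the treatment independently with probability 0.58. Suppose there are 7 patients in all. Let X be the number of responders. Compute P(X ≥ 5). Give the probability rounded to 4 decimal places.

0.3771

X ~ Binomial(7, 0.58); P(X ≥ 5) = Σ C(7,k) p^k (1−p)^(7−k) over k:
  k=5: C(7,5)·0.58^5·0.42^2 = 0.243141
  k=6: C(7,6)·0.58^6·0.42^1 = 0.111922
  k=7: C(7,7)·0.58^7·0.42^0 = 0.022080
Total = 0.377143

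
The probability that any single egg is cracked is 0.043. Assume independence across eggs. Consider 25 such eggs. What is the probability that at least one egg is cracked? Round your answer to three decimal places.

0.667

P(at least one) = 1 − P(none) = 1 − (1 − 0.043)^25
= 1 − 0.33327 = 0.66673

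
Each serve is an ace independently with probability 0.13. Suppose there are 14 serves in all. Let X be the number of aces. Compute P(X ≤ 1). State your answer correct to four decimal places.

0.4401

X ~ Binomial(14, 0.13); P(X ≤ 1) = Σ C(14,k) p^k (1−p)^(14−k) over k:
  k=0: C(14,0)·0.13^0·0.87^14 = 0.142321
  k=1: C(14,1)·0.13^1·0.87^13 = 0.297729
Total = 0.440051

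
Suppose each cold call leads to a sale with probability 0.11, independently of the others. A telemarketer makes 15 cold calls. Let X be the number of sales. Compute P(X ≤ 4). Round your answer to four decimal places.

0.9813

X ~ Binomial(15, 0.11); P(X ≤ 4) = Σ C(15,k) p^k (1−p)^(15−k) over k:
  k=0: C(15,0)·0.11^0·0.89^15 = 0.174121
  k=1: C(15,1)·0.11^1·0.89^14 = 0.322808
  k=2: C(15,2)·0.11^2·0.89^13 = 0.279283
  k=3: C(15,3)·0.11^3·0.89^12 = 0.149579
  k=4: C(15,4)·0.11^4·0.89^11 = 0.055462
Total = 0.981252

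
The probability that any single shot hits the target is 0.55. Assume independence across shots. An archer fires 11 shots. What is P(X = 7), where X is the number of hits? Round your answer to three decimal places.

0.206

X ~ Binomial(n=11, p=0.55).
P(X=7) = C(11,7) · p^7 · (1−p)^4
= 330 · 0.015224 · 0.041006 = 0.20602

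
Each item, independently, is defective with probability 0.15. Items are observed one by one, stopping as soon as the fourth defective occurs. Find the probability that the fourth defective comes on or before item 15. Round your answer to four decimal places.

Finishing within 15 items ⇔ at least 4 successes in the first 15. With X ~ Binomial(15, 0.15), P(Y ≤ 15) = 1 − P(X ≤ 3).
  k=0: C(15,0)·0.15^0·0.85^15 = 0.087354
  k=1: C(15,1)·0.15^1·0.85^14 = 0.231232
  k=2: C(15,2)·0.15^2·0.85^13 = 0.285639
  k=3: C(15,3)·0.15^3·0.85^12 = 0.218430
1 − 0.822655 = 0.177345

0.1773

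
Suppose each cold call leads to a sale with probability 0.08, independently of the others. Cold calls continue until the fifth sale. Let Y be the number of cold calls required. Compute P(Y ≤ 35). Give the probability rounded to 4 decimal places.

Finishing within 35 cold calls ⇔ at least 5 successes in the first 35. With X ~ Binomial(35, 0.08), P(Y ≤ 35) = 1 − P(X ≤ 4).
  k=0: C(35,0)·0.08^0·0.92^35 = 0.054022
  k=1: C(35,1)·0.08^1·0.92^34 = 0.164416
  k=2: C(35,2)·0.08^2·0.92^33 = 0.243050
  k=3: C(35,3)·0.08^3·0.92^32 = 0.232482
  k=4: C(35,4)·0.08^4·0.92^31 = 0.161727
1 − 0.855698 = 0.144302

0.1443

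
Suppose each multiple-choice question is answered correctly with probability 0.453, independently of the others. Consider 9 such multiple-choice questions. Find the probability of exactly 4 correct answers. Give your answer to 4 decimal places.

0.2598

X ~ Binomial(n=9, p=0.453).
P(X=4) = C(9,4) · p^4 · (1−p)^5
= 126 · 0.042111 · 0.048971 = 0.259836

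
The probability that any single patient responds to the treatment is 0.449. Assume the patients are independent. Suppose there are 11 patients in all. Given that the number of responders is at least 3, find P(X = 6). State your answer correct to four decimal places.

0.2059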